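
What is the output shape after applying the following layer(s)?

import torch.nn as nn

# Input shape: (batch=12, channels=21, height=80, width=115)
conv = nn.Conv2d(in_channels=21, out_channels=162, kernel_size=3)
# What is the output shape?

Input shape: (12, 21, 80, 115)
Output shape: (12, 162, 78, 113)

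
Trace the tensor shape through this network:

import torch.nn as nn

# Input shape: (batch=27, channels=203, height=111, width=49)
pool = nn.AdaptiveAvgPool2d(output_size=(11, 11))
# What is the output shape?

Input shape: (27, 203, 111, 49)
Output shape: (27, 203, 11, 11)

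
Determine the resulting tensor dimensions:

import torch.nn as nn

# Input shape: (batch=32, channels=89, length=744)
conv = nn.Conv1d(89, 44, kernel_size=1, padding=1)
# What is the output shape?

Input shape: (32, 89, 744)
Output shape: (32, 44, 746)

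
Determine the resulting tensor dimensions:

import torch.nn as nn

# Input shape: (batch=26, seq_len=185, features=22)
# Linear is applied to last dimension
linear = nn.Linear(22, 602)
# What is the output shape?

Input shape: (26, 185, 22)
Output shape: (26, 185, 602)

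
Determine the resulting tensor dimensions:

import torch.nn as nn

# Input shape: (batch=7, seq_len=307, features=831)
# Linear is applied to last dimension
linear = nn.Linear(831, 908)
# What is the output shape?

Input shape: (7, 307, 831)
Output shape: (7, 307, 908)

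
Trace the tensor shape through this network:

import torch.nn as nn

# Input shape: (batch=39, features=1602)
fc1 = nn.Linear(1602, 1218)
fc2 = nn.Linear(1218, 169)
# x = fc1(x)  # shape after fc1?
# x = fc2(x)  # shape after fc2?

Input shape: (39, 1602)
  -> after fc1: (39, 1218)
Output shape: (39, 169)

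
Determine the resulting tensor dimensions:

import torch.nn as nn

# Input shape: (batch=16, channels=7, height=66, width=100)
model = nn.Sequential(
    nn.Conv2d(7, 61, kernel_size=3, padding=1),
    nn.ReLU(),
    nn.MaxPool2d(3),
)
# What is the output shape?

Input shape: (16, 7, 66, 100)
  -> after Conv2d: (16, 61, 66, 100)
  -> after ReLU: (16, 61, 66, 100)
Output shape: (16, 61, 22, 33)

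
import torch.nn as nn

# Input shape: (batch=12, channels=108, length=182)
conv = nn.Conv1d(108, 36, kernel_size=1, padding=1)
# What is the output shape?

Input shape: (12, 108, 182)
Output shape: (12, 36, 184)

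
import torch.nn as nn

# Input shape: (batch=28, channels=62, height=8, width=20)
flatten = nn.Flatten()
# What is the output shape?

Input shape: (28, 62, 8, 20)
Output shape: (28, 9920)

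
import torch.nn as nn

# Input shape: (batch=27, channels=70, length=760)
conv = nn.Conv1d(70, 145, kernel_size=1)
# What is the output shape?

Input shape: (27, 70, 760)
Output shape: (27, 145, 760)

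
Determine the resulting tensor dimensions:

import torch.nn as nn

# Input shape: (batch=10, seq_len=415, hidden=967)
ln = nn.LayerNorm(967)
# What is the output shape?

Input shape: (10, 415, 967)
Output shape: (10, 415, 967)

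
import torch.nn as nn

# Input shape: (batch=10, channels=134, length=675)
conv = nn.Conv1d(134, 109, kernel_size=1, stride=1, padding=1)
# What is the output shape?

Input shape: (10, 134, 675)
Output shape: (10, 109, 677)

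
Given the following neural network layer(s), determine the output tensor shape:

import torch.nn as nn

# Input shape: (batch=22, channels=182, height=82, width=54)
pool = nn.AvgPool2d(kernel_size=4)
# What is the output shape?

Input shape: (22, 182, 82, 54)
Output shape: (22, 182, 20, 13)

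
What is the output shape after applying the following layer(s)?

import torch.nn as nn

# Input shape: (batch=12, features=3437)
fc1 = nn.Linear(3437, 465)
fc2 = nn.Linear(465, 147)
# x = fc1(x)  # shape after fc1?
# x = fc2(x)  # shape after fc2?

Input shape: (12, 3437)
  -> after fc1: (12, 465)
Output shape: (12, 147)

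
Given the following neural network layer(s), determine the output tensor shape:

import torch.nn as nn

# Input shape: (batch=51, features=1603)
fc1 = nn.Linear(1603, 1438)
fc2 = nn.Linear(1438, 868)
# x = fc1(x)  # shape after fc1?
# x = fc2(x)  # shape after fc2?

Input shape: (51, 1603)
  -> after fc1: (51, 1438)
Output shape: (51, 868)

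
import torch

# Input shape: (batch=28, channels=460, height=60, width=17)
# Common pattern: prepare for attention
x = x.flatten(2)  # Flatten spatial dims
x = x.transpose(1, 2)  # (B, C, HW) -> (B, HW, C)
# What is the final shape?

Input shape: (28, 460, 60, 17)
  -> after flatten(2): (28, 460, 1020)
Output shape: (28, 1020, 460)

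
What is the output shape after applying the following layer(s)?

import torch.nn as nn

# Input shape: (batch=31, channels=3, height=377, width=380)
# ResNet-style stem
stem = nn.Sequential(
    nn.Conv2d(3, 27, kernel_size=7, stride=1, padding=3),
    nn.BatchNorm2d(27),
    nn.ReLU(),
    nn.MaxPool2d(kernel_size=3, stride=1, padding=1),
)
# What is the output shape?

Input shape: (31, 3, 377, 380)
  -> after Conv2d 7x7 stride=1: (31, 27, 377, 380)
Output shape: (31, 27, 377, 380)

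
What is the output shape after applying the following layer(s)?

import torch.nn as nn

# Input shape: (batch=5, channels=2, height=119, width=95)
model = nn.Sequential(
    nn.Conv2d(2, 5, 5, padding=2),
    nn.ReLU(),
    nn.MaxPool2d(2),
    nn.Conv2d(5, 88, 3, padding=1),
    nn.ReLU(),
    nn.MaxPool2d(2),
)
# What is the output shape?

Input shape: (5, 2, 119, 95)
  -> after first Conv2d: (5, 5, 119, 95)
  -> after first MaxPool2d: (5, 5, 59, 47)
  -> after second Conv2d: (5, 88, 59, 47)
Output shape: (5, 88, 29, 23)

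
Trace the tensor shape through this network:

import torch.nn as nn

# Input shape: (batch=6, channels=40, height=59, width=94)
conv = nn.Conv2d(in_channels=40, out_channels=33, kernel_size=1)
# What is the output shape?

Input shape: (6, 40, 59, 94)
Output shape: (6, 33, 59, 94)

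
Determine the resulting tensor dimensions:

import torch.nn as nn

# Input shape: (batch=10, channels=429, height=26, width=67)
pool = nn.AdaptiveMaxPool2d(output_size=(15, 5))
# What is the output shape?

Input shape: (10, 429, 26, 67)
Output shape: (10, 429, 15, 5)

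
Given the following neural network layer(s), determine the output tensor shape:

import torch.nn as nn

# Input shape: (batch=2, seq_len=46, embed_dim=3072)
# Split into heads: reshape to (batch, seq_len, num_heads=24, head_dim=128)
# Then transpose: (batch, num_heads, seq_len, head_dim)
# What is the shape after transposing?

Input shape: (2, 46, 3072)
  -> after reshape: (2, 46, 24, 128)
Output shape: (2, 24, 46, 128)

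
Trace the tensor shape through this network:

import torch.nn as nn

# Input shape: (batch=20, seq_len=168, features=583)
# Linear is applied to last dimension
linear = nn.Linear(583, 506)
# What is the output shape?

Input shape: (20, 168, 583)
Output shape: (20, 168, 506)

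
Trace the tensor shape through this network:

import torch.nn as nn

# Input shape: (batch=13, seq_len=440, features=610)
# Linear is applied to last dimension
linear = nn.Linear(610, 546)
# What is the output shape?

Input shape: (13, 440, 610)
Output shape: (13, 440, 546)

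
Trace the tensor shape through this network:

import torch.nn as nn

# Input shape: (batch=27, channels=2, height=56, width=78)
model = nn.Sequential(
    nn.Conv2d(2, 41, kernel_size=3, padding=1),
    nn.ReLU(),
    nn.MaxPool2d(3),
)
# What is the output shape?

Input shape: (27, 2, 56, 78)
  -> after Conv2d: (27, 41, 56, 78)
  -> after ReLU: (27, 41, 56, 78)
Output shape: (27, 41, 18, 26)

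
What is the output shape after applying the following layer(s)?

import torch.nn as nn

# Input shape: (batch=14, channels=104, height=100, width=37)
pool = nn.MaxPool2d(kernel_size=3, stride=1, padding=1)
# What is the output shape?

Input shape: (14, 104, 100, 37)
Output shape: (14, 104, 100, 37)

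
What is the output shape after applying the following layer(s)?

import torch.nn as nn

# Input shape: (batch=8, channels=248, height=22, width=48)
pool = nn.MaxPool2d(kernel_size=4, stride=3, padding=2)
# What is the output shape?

Input shape: (8, 248, 22, 48)
Output shape: (8, 248, 8, 17)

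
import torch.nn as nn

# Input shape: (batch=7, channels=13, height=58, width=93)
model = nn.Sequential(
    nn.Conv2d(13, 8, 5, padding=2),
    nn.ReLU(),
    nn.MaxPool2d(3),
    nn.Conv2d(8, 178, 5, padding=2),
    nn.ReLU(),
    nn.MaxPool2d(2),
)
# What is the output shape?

Input shape: (7, 13, 58, 93)
  -> after first Conv2d: (7, 8, 58, 93)
  -> after first MaxPool2d: (7, 8, 19, 31)
  -> after second Conv2d: (7, 178, 19, 31)
Output shape: (7, 178, 9, 15)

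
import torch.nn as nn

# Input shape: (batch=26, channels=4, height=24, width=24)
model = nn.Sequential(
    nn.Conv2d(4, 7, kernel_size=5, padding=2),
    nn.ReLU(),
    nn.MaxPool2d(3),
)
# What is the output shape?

Input shape: (26, 4, 24, 24)
  -> after Conv2d: (26, 7, 24, 24)
  -> after ReLU: (26, 7, 24, 24)
Output shape: (26, 7, 8, 8)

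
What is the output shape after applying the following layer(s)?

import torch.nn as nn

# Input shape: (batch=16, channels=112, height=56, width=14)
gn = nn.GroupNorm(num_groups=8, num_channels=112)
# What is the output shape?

Input shape: (16, 112, 56, 14)
Output shape: (16, 112, 56, 14)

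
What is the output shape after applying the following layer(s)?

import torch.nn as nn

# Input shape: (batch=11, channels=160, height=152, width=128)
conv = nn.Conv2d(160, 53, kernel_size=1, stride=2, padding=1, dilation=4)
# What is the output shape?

Input shape: (11, 160, 152, 128)
Output shape: (11, 53, 77, 65)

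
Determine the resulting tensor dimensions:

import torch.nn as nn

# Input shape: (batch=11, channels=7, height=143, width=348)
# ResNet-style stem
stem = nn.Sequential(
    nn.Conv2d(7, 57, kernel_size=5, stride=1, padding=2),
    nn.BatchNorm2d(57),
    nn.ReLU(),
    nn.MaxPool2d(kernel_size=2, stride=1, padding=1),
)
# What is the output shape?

Input shape: (11, 7, 143, 348)
  -> after Conv2d 5x5 stride=1: (11, 57, 143, 348)
Output shape: (11, 57, 144, 349)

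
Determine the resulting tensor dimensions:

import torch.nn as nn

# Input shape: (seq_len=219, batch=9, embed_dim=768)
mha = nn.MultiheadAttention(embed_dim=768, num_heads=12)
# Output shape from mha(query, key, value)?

Input shape: (219, 9, 768)
Output shape: (219, 9, 768)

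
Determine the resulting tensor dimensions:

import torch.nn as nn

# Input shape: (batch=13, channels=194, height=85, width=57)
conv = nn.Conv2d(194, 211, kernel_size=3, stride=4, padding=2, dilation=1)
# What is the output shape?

Input shape: (13, 194, 85, 57)
Output shape: (13, 211, 22, 15)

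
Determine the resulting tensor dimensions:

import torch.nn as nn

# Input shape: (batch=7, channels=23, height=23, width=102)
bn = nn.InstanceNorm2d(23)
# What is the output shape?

Input shape: (7, 23, 23, 102)
Output shape: (7, 23, 23, 102)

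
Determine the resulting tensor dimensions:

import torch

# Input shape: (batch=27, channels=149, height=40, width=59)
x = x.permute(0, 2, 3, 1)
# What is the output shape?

Input shape: (27, 149, 40, 59)
Output shape: (27, 40, 59, 149)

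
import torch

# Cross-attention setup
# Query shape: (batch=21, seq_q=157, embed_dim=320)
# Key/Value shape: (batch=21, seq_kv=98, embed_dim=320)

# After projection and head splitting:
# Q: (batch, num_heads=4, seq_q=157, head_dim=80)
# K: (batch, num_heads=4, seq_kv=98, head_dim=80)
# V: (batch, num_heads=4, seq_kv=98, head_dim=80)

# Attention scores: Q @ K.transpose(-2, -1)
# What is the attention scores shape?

Input shape: (21, 157, 320)
Output shape: (21, 4, 157, 98)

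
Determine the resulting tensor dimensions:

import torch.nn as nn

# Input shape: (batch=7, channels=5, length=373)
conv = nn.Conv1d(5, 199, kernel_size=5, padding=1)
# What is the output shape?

Input shape: (7, 5, 373)
Output shape: (7, 199, 371)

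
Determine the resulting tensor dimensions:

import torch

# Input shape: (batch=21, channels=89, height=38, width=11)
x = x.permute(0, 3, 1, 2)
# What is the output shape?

Input shape: (21, 89, 38, 11)
Output shape: (21, 11, 89, 38)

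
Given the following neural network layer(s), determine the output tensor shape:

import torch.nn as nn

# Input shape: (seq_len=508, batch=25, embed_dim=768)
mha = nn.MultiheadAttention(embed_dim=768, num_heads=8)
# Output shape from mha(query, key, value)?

Input shape: (508, 25, 768)
Output shape: (508, 25, 768)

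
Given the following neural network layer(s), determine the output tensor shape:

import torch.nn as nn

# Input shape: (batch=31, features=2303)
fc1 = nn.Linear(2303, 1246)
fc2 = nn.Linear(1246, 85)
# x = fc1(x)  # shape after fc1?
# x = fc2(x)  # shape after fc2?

Input shape: (31, 2303)
  -> after fc1: (31, 1246)
Output shape: (31, 85)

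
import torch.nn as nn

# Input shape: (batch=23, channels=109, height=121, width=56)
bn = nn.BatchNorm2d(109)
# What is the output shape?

Input shape: (23, 109, 121, 56)
Output shape: (23, 109, 121, 56)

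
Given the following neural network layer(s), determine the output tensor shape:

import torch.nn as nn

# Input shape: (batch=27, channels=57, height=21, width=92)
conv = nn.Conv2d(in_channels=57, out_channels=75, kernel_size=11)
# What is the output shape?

Input shape: (27, 57, 21, 92)
Output shape: (27, 75, 11, 82)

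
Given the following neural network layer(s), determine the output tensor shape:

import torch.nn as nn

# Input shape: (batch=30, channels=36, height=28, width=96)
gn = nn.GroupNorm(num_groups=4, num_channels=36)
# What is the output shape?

Input shape: (30, 36, 28, 96)
Output shape: (30, 36, 28, 96)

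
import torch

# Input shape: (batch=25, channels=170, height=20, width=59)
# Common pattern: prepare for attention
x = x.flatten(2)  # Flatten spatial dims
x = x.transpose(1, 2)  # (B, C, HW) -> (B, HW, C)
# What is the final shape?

Input shape: (25, 170, 20, 59)
  -> after flatten(2): (25, 170, 1180)
Output shape: (25, 1180, 170)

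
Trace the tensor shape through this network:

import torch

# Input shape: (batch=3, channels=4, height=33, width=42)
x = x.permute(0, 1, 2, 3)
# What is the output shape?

Input shape: (3, 4, 33, 42)
Output shape: (3, 4, 33, 42)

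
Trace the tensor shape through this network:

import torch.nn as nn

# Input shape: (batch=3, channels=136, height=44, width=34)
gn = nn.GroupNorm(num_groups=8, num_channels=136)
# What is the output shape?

Input shape: (3, 136, 44, 34)
Output shape: (3, 136, 44, 34)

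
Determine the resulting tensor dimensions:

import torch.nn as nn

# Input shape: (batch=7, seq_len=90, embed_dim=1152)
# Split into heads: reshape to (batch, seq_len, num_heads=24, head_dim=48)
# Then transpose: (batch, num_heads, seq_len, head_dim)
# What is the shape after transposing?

Input shape: (7, 90, 1152)
  -> after reshape: (7, 90, 24, 48)
Output shape: (7, 24, 90, 48)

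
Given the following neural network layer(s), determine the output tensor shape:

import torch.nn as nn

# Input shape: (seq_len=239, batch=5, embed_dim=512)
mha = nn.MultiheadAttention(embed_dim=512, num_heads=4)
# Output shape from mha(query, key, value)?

Input shape: (239, 5, 512)
Output shape: (239, 5, 512)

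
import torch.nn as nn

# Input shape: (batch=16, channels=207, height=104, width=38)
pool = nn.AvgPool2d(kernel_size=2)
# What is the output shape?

Input shape: (16, 207, 104, 38)
Output shape: (16, 207, 52, 19)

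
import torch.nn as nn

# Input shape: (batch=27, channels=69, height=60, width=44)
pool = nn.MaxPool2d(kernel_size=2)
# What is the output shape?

Input shape: (27, 69, 60, 44)
Output shape: (27, 69, 30, 22)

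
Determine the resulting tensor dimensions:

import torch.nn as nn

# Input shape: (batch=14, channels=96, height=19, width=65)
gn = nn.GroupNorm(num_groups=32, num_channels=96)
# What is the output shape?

Input shape: (14, 96, 19, 65)
Output shape: (14, 96, 19, 65)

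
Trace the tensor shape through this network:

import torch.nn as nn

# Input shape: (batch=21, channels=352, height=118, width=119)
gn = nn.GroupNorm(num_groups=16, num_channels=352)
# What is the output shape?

Input shape: (21, 352, 118, 119)
Output shape: (21, 352, 118, 119)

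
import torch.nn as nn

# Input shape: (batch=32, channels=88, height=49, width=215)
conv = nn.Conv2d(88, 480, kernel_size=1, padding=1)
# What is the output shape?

Input shape: (32, 88, 49, 215)
Output shape: (32, 480, 51, 217)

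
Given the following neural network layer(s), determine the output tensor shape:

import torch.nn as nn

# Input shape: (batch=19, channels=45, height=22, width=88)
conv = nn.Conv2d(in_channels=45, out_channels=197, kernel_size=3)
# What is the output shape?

Input shape: (19, 45, 22, 88)
Output shape: (19, 197, 20, 86)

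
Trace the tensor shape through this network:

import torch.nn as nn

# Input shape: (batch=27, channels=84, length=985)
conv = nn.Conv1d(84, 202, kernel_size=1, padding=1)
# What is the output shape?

Input shape: (27, 84, 985)
Output shape: (27, 202, 987)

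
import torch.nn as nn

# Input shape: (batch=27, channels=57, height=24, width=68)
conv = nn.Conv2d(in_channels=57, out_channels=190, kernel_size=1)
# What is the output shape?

Input shape: (27, 57, 24, 68)
Output shape: (27, 190, 24, 68)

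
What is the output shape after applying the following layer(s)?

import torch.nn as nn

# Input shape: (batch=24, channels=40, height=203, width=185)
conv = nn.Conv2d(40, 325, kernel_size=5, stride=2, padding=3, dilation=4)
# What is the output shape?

Input shape: (24, 40, 203, 185)
Output shape: (24, 325, 97, 88)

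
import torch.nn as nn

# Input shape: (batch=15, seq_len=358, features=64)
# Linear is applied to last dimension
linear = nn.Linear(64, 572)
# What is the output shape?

Input shape: (15, 358, 64)
Output shape: (15, 358, 572)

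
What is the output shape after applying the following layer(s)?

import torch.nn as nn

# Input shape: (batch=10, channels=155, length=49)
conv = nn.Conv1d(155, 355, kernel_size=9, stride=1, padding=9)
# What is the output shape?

Input shape: (10, 155, 49)
Output shape: (10, 355, 59)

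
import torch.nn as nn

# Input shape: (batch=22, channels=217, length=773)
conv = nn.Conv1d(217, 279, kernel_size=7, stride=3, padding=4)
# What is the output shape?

Input shape: (22, 217, 773)
Output shape: (22, 279, 259)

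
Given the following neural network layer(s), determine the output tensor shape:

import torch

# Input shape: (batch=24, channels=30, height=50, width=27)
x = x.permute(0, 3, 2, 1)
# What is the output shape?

Input shape: (24, 30, 50, 27)
Output shape: (24, 27, 50, 30)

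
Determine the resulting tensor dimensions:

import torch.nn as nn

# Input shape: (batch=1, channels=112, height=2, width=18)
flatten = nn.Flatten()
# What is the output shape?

Input shape: (1, 112, 2, 18)
Output shape: (1, 4032)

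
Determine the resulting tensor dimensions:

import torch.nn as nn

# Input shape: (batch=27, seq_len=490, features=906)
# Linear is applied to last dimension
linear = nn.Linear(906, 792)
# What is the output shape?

Input shape: (27, 490, 906)
Output shape: (27, 490, 792)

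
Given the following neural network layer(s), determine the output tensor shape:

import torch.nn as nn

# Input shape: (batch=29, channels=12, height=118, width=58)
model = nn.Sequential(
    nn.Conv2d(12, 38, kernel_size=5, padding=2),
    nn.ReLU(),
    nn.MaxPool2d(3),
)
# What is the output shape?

Input shape: (29, 12, 118, 58)
  -> after Conv2d: (29, 38, 118, 58)
  -> after ReLU: (29, 38, 118, 58)
Output shape: (29, 38, 39, 19)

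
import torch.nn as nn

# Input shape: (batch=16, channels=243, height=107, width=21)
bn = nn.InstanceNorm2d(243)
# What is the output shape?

Input shape: (16, 243, 107, 21)
Output shape: (16, 243, 107, 21)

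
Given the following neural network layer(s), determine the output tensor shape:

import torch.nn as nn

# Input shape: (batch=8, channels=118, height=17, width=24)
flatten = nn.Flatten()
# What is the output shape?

Input shape: (8, 118, 17, 24)
Output shape: (8, 48144)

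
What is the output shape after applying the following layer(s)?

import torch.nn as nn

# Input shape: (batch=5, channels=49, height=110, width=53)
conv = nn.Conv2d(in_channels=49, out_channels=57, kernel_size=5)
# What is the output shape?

Input shape: (5, 49, 110, 53)
Output shape: (5, 57, 106, 49)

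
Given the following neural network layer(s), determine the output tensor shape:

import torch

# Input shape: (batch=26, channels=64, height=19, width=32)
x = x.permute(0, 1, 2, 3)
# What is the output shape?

Input shape: (26, 64, 19, 32)
Output shape: (26, 64, 19, 32)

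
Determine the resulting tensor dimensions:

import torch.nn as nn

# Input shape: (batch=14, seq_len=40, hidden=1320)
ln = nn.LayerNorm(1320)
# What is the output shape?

Input shape: (14, 40, 1320)
Output shape: (14, 40, 1320)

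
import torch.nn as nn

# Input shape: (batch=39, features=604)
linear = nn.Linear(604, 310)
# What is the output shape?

Input shape: (39, 604)
Output shape: (39, 310)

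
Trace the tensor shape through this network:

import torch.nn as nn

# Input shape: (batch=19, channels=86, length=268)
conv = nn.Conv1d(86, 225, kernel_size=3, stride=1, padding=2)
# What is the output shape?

Input shape: (19, 86, 268)
Output shape: (19, 225, 270)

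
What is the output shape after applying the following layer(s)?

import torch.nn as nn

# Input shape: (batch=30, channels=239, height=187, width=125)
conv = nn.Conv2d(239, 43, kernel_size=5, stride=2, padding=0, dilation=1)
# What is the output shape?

Input shape: (30, 239, 187, 125)
Output shape: (30, 43, 92, 61)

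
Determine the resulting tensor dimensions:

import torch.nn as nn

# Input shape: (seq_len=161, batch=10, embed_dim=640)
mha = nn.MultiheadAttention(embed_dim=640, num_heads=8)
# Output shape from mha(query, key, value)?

Input shape: (161, 10, 640)
Output shape: (161, 10, 640)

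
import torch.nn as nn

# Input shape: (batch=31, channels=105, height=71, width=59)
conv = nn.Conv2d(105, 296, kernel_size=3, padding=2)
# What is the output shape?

Input shape: (31, 105, 71, 59)
Output shape: (31, 296, 73, 61)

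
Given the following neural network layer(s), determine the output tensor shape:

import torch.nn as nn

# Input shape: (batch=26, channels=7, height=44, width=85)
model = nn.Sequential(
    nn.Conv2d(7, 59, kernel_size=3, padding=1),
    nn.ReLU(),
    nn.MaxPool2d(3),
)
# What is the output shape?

Input shape: (26, 7, 44, 85)
  -> after Conv2d: (26, 59, 44, 85)
  -> after ReLU: (26, 59, 44, 85)
Output shape: (26, 59, 14, 28)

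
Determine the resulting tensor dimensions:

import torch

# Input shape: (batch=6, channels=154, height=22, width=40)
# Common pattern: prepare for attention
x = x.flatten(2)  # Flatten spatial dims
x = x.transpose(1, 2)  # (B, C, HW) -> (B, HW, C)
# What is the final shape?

Input shape: (6, 154, 22, 40)
  -> after flatten(2): (6, 154, 880)
Output shape: (6, 880, 154)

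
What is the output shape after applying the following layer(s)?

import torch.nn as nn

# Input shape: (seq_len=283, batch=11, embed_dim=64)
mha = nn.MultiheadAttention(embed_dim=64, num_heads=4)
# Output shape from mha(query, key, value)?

Input shape: (283, 11, 64)
Output shape: (283, 11, 64)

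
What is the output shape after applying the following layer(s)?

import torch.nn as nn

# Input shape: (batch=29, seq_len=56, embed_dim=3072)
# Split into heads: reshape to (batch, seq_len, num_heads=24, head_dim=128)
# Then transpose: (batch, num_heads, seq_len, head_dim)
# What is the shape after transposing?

Input shape: (29, 56, 3072)
  -> after reshape: (29, 56, 24, 128)
Output shape: (29, 24, 56, 128)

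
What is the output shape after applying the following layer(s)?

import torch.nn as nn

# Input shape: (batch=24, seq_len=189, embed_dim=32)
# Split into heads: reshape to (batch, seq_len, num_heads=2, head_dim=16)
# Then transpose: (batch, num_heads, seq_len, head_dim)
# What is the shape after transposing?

Input shape: (24, 189, 32)
  -> after reshape: (24, 189, 2, 16)
Output shape: (24, 2, 189, 16)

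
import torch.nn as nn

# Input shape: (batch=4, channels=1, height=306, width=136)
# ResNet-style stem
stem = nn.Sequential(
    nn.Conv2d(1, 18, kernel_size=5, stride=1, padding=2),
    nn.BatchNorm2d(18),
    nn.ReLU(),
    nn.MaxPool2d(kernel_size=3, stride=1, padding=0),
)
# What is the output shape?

Input shape: (4, 1, 306, 136)
  -> after Conv2d 5x5 stride=1: (4, 18, 306, 136)
Output shape: (4, 18, 304, 134)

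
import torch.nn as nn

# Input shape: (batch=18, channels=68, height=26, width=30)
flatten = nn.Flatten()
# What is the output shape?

Input shape: (18, 68, 26, 30)
Output shape: (18, 53040)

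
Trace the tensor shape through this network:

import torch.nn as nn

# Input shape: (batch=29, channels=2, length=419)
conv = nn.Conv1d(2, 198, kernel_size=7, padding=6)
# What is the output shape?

Input shape: (29, 2, 419)
Output shape: (29, 198, 425)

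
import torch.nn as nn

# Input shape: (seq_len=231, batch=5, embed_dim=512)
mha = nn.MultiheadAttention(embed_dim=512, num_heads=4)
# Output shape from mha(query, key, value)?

Input shape: (231, 5, 512)
Output shape: (231, 5, 512)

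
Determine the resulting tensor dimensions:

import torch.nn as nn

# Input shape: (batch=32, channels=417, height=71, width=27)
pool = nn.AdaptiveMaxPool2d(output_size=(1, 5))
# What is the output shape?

Input shape: (32, 417, 71, 27)
Output shape: (32, 417, 1, 5)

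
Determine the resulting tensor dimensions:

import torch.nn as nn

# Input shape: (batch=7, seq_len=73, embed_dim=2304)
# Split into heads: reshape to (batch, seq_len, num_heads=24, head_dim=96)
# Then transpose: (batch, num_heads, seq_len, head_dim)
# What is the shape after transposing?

Input shape: (7, 73, 2304)
  -> after reshape: (7, 73, 24, 96)
Output shape: (7, 24, 73, 96)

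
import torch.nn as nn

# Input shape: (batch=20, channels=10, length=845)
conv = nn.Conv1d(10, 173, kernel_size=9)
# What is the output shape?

Input shape: (20, 10, 845)
Output shape: (20, 173, 837)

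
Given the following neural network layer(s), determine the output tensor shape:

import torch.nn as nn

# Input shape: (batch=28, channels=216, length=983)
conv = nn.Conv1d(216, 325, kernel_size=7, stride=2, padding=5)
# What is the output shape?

Input shape: (28, 216, 983)
Output shape: (28, 325, 494)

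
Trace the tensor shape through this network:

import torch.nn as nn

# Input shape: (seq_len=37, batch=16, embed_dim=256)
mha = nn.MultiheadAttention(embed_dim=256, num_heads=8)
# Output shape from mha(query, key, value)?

Input shape: (37, 16, 256)
Output shape: (37, 16, 256)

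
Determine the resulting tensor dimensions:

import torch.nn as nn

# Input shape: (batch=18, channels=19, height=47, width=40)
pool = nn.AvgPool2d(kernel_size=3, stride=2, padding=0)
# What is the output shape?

Input shape: (18, 19, 47, 40)
Output shape: (18, 19, 23, 19)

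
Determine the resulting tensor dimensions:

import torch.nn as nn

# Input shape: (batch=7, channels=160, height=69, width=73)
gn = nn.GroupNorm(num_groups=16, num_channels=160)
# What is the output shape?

Input shape: (7, 160, 69, 73)
Output shape: (7, 160, 69, 73)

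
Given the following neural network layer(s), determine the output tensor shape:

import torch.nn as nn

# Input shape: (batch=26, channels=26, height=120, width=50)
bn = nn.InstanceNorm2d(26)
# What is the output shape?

Input shape: (26, 26, 120, 50)
Output shape: (26, 26, 120, 50)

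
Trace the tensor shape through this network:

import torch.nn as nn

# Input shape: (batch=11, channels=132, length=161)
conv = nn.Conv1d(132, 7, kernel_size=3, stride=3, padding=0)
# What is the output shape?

Input shape: (11, 132, 161)
Output shape: (11, 7, 53)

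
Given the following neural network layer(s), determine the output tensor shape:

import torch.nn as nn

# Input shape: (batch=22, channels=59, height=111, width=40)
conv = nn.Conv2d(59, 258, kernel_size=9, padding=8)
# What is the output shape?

Input shape: (22, 59, 111, 40)
Output shape: (22, 258, 119, 48)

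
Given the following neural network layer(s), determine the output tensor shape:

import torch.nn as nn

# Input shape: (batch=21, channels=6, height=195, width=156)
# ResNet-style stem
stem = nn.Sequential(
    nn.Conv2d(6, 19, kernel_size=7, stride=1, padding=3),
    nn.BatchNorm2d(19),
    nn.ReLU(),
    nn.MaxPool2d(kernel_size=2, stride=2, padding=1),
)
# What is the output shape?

Input shape: (21, 6, 195, 156)
  -> after Conv2d 7x7 stride=1: (21, 19, 195, 156)
Output shape: (21, 19, 98, 79)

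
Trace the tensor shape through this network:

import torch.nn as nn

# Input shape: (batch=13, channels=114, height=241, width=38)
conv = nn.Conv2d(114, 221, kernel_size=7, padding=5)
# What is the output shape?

Input shape: (13, 114, 241, 38)
Output shape: (13, 221, 245, 42)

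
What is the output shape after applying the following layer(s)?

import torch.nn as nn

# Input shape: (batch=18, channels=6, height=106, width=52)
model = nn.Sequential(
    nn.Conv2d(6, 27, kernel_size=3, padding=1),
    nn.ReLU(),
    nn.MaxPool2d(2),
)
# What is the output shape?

Input shape: (18, 6, 106, 52)
  -> after Conv2d: (18, 27, 106, 52)
  -> after ReLU: (18, 27, 106, 52)
Output shape: (18, 27, 53, 26)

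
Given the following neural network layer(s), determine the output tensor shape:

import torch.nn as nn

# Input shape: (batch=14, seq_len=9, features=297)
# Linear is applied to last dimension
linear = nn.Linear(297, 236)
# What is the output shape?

Input shape: (14, 9, 297)
Output shape: (14, 9, 236)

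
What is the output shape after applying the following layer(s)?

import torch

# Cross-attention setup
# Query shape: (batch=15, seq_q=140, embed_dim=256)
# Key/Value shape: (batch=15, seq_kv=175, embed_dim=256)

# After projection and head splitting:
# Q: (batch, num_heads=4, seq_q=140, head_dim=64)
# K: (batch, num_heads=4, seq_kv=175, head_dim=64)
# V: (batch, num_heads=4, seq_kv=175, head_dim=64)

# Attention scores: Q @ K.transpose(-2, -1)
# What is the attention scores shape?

Input shape: (15, 140, 256)
Output shape: (15, 4, 140, 175)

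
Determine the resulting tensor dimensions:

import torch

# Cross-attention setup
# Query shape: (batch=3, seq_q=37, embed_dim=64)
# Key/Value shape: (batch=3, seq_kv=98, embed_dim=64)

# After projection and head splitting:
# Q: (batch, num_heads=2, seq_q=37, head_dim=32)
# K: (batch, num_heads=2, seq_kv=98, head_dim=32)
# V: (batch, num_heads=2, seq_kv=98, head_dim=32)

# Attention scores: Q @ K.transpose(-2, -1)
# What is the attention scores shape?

Input shape: (3, 37, 64)
Output shape: (3, 2, 37, 98)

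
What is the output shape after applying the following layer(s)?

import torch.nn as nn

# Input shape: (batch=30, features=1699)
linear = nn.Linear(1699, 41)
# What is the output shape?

Input shape: (30, 1699)
Output shape: (30, 41)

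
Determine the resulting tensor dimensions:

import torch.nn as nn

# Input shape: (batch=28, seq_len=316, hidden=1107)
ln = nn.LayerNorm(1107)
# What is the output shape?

Input shape: (28, 316, 1107)
Output shape: (28, 316, 1107)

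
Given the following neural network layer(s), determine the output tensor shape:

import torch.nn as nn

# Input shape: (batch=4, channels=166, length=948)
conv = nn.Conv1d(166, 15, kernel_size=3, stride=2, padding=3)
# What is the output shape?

Input shape: (4, 166, 948)
Output shape: (4, 15, 476)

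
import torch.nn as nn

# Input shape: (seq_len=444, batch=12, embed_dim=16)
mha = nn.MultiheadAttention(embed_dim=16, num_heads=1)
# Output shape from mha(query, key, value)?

Input shape: (444, 12, 16)
Output shape: (444, 12, 16)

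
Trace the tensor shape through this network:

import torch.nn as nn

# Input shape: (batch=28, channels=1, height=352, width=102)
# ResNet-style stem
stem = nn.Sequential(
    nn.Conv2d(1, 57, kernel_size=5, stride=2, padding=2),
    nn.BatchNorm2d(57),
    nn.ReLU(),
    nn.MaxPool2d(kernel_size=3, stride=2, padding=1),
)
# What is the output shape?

Input shape: (28, 1, 352, 102)
  -> after Conv2d 5x5 stride=2: (28, 57, 176, 51)
Output shape: (28, 57, 88, 26)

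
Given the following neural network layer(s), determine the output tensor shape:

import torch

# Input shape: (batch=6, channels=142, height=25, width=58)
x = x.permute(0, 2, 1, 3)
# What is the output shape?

Input shape: (6, 142, 25, 58)
Output shape: (6, 25, 142, 58)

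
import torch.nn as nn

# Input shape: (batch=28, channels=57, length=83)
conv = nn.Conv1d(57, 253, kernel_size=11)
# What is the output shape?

Input shape: (28, 57, 83)
Output shape: (28, 253, 73)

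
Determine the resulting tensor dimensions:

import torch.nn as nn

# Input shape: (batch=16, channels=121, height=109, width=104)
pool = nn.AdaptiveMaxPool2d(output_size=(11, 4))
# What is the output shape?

Input shape: (16, 121, 109, 104)
Output shape: (16, 121, 11, 4)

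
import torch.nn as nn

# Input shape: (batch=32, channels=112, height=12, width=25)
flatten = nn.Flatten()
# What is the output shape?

Input shape: (32, 112, 12, 25)
Output shape: (32, 33600)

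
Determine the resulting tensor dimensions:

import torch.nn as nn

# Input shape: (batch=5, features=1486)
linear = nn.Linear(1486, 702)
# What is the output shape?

Input shape: (5, 1486)
Output shape: (5, 702)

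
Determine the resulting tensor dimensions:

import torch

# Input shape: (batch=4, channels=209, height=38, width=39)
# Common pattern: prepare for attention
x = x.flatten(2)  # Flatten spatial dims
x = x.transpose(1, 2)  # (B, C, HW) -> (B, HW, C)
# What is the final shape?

Input shape: (4, 209, 38, 39)
  -> after flatten(2): (4, 209, 1482)
Output shape: (4, 1482, 209)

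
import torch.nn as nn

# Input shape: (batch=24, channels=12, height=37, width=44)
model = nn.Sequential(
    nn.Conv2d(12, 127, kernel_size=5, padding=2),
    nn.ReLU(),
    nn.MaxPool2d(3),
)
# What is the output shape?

Input shape: (24, 12, 37, 44)
  -> after Conv2d: (24, 127, 37, 44)
  -> after ReLU: (24, 127, 37, 44)
Output shape: (24, 127, 12, 14)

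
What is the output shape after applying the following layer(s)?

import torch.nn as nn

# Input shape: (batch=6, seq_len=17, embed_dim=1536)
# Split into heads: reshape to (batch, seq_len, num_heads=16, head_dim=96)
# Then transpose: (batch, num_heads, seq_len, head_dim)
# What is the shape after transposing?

Input shape: (6, 17, 1536)
  -> after reshape: (6, 17, 16, 96)
Output shape: (6, 16, 17, 96)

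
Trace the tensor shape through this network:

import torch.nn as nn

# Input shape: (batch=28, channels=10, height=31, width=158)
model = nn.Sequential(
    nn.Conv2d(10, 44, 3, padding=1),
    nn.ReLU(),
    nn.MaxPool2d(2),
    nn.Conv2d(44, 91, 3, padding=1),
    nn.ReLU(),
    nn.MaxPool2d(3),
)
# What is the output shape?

Input shape: (28, 10, 31, 158)
  -> after first Conv2d: (28, 44, 31, 158)
  -> after first MaxPool2d: (28, 44, 15, 79)
  -> after second Conv2d: (28, 91, 15, 79)
Output shape: (28, 91, 5, 26)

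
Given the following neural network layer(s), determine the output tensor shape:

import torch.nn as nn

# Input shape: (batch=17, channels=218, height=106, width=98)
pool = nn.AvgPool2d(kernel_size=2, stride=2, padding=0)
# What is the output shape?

Input shape: (17, 218, 106, 98)
Output shape: (17, 218, 53, 49)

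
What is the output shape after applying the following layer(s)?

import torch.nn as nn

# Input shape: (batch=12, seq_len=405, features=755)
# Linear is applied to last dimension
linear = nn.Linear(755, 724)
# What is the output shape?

Input shape: (12, 405, 755)
Output shape: (12, 405, 724)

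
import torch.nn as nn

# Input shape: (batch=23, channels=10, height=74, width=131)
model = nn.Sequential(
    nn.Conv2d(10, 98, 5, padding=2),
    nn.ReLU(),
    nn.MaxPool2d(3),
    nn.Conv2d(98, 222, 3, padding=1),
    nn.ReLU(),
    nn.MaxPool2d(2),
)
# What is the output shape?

Input shape: (23, 10, 74, 131)
  -> after first Conv2d: (23, 98, 74, 131)
  -> after first MaxPool2d: (23, 98, 24, 43)
  -> after second Conv2d: (23, 222, 24, 43)
Output shape: (23, 222, 12, 21)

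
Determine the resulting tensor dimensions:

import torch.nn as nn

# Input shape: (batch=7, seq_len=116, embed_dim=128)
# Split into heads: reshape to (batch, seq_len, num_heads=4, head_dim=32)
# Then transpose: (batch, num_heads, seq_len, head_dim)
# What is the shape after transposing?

Input shape: (7, 116, 128)
  -> after reshape: (7, 116, 4, 32)
Output shape: (7, 4, 116, 32)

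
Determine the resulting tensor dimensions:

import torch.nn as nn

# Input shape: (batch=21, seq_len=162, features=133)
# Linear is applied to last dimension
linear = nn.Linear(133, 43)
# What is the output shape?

Input shape: (21, 162, 133)
Output shape: (21, 162, 43)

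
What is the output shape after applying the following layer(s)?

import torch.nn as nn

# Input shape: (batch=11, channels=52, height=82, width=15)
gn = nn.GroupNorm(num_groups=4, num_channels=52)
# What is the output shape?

Input shape: (11, 52, 82, 15)
Output shape: (11, 52, 82, 15)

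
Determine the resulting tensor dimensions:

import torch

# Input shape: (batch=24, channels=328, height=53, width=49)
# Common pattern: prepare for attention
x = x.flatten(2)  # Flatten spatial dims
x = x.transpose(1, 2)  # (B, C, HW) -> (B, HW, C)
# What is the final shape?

Input shape: (24, 328, 53, 49)
  -> after flatten(2): (24, 328, 2597)
Output shape: (24, 2597, 328)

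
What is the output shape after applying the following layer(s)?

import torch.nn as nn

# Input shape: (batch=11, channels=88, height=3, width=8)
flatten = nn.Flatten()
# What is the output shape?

Input shape: (11, 88, 3, 8)
Output shape: (11, 2112)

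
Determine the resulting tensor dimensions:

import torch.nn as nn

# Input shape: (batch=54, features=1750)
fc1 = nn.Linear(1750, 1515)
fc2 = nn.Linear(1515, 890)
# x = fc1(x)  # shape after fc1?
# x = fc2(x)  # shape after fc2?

Input shape: (54, 1750)
  -> after fc1: (54, 1515)
Output shape: (54, 890)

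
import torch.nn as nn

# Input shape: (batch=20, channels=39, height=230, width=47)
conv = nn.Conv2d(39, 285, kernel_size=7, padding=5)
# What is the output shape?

Input shape: (20, 39, 230, 47)
Output shape: (20, 285, 234, 51)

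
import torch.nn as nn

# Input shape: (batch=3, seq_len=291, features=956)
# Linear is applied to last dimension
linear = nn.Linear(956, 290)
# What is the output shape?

Input shape: (3, 291, 956)
Output shape: (3, 291, 290)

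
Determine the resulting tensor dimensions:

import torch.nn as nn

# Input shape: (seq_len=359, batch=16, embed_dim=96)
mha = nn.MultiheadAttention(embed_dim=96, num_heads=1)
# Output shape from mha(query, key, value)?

Input shape: (359, 16, 96)
Output shape: (359, 16, 96)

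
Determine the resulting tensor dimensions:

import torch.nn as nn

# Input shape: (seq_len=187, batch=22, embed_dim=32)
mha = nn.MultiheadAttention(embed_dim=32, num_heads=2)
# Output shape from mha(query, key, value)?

Input shape: (187, 22, 32)
Output shape: (187, 22, 32)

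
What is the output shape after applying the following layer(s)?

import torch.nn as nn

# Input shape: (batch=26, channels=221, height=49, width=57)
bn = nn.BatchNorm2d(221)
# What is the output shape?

Input shape: (26, 221, 49, 57)
Output shape: (26, 221, 49, 57)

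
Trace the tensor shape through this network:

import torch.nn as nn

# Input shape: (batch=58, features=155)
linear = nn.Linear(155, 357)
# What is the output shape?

Input shape: (58, 155)
Output shape: (58, 357)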